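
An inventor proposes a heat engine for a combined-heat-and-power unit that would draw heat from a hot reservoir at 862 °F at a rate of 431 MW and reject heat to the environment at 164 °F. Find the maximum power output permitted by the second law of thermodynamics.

Ẇ_max ≈ 228 MW

T_H = 862 °F → (862 − 32) × 5/9 = 461.11 °C = 734.26 K.
T_C = 164 °F → (164 − 32) × 5/9 = 73.33 °C = 346.48 K.
By the Carnot theorem, η_max = 1 − T_C/T_H = 1 − 346.48/734.26 = 0.5281.
W_max = η_max · Q_H = 0.5281 × 431 = 228 MW.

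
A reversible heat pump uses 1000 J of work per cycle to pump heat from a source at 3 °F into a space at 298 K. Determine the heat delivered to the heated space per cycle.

Q_H ≈ 7275 J

T_C = 3 °F → (3 − 32) × 5/9 = -16.11 °C = 257.04 K.
Reversible heating COP: COP_HP = T_H/(T_H − T_C) = 298.00/40.96 = 7.2752.
Q_H = COP_HP · W = 7.2752 × 1000 = 7275 J.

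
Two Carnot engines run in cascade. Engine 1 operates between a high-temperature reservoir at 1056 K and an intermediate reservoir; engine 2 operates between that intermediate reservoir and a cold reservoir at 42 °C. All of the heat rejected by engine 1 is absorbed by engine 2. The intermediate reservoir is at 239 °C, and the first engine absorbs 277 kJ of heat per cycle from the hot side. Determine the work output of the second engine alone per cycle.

W₂ ≈ 51.68 kJ

T_C = 42 °C → 42 + 273.15 = 315.15 K.
T_m = 239 °C → 239 + 273.15 = 512.15 K.
Heat entering the second stage: Q_m = Q_H·(T_m/T_H) = 277 × 512.15/1056.00 = 134.3 kJ.
Second-stage efficiency η₂ = 1 − T_C/T_m = 1 − 315.15/512.15 = 0.3847, so W₂ = η₂·Q_m = 51.68 kJ.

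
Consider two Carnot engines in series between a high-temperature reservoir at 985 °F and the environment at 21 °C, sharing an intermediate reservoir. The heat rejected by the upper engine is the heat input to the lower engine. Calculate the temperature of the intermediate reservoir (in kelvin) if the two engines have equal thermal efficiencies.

T_H = 985 °F → (985 − 32) × 5/9 = 529.44 °C = 802.59 K.
T_C = 21 °C → 21 + 273.15 = 294.15 K.
Equal efficiencies require 1 − T_m/T_H = 1 − T_C/T_m, i.e. T_m/T_H = T_C/T_m, so T_m = √(T_H·T_C) = √(802.59 × 294.15) = 486 K.

T_m ≈ 486 K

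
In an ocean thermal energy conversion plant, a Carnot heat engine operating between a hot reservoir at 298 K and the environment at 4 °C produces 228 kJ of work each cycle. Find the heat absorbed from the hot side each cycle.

Q_H ≈ 3259 kJ

T_C = 4 °C → 4 + 273.15 = 277.15 K.
η_rev = 1 − T_C/T_H = 1 − 277.15/298.00 = 0.0700.
Q_H = W/η = 228/0.0700 = 3259 kJ.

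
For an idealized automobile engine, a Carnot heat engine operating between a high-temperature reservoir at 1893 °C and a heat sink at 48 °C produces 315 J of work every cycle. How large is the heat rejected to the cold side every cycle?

T_H = 1893 °C → 1893 + 273.15 = 2166.15 K.
T_C = 48 °C → 48 + 273.15 = 321.15 K.
Since the cycle is reversible, η = 1 − T_C/T_H = 1 − 321.15/2166.15 = 0.8517.
Since Q_C/Q_H = T_C/T_H and Q_H = W/η, Q_C = W·T_C/(T_H − T_C) = 315 × 321.15/1845.00 = 54.8 J.

Q_C ≈ 54.8 J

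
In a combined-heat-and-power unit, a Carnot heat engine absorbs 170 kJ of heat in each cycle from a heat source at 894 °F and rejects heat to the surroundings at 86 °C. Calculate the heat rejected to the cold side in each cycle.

Q_C ≈ 81.19 kJ

T_H = 894 °F → (894 − 32) × 5/9 = 478.89 °C = 752.04 K.
T_C = 86 °C → 86 + 273.15 = 359.15 K.
Since the cycle is reversible, η = 1 − T_C/T_H = 1 − 359.15/752.04 = 0.5224.
For a reversible cycle Q_C/Q_H = T_C/T_H, so Q_C = 170 × 359.15/752.04 = 81.19 kJ.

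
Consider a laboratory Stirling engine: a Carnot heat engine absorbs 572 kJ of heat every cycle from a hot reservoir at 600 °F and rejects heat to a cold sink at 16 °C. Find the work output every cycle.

W ≈ 291.1 kJ

T_H = 600 °F → (600 − 32) × 5/9 = 315.56 °C = 588.71 K.
T_C = 16 °C → 16 + 273.15 = 289.15 K.
For a reversible engine, η = 1 − T_C/T_H = 1 − 289.15/588.71 = 0.5088.
W = η·Q_H = 0.5088 × 572 = 291.1 kJ.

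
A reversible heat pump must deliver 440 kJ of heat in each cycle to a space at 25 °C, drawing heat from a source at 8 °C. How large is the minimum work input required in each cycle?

T_H = 25 °C → 25 + 273.15 = 298.15 K.
T_C = 8 °C → 8 + 273.15 = 281.15 K.
Reversible heating COP: COP_HP = T_H/(T_H − T_C) = 298.15/17.00 = 17.5382.
W = Q_H/COP_HP = 440/17.5382 = 25.1 kJ.

W_in ≈ 25.1 kJ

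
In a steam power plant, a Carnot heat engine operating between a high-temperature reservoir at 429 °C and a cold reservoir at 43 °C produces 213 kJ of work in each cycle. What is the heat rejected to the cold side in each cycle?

Q_C ≈ 174 kJ

T_H = 429 °C → 429 + 273.15 = 702.15 K.
T_C = 43 °C → 43 + 273.15 = 316.15 K.
Carnot efficiency: η = 1 − T_C/T_H = 1 − 316.15/702.15 = 0.5497.
Since Q_C/Q_H = T_C/T_H and Q_H = W/η, Q_C = W·T_C/(T_H − T_C) = 213 × 316.15/386.00 = 174 kJ.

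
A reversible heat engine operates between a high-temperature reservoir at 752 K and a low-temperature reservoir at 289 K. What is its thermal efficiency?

Since the cycle is reversible, η = 1 − T_C/T_H = 1 − 289.00/752.00 = 0.6157.

η ≈ 0.6157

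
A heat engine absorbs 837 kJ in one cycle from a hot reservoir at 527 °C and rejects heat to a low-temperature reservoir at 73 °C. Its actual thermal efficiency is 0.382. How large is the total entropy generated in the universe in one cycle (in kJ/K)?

T_H = 527 °C → 527 + 273.15 = 800.15 K.
T_C = 73 °C → 73 + 273.15 = 346.15 K.
W = η·Q_H = 0.382 × 837 = 319.7 kJ, so Q_C = Q_H − W = 517.3 kJ.
Reservoir entropy changes: ΔS_H = −Q_H/T_H = −837/800.15 = -1.046 kJ/K and ΔS_C = +Q_C/T_C = 517.3/346.15 = 1.494 kJ/K.
ΔS_univ = −Q_H/T_H + Q_C/T_C = 0.448 kJ/K (> 0, since η = 0.382 < η_Carnot = 0.567).

ΔS_univ ≈ 0.448 kJ/K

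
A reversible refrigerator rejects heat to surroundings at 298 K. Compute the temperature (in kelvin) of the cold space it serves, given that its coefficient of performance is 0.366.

COP_R = T_C/(T_H − T_C) ⇒ T_C = T_H·COP_R/(1 + COP_R) = 298.00 × 0.366/(1 + 0.366) = 79.8 K.

T_C ≈ 79.8 K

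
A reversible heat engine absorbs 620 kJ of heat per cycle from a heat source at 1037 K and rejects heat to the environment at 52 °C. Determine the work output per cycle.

T_C = 52 °C → 52 + 273.15 = 325.15 K.
The Carnot efficiency is η = 1 − T_C/T_H = 1 − 325.15/1037.00 = 0.6865.
W = η·Q_H = 0.6865 × 620 = 426 kJ.

W ≈ 426 kJ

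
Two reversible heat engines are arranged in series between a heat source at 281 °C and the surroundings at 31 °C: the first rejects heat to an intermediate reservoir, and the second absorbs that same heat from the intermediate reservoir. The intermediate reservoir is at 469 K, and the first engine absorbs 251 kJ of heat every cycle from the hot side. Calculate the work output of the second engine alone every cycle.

T_H = 281 °C → 281 + 273.15 = 554.15 K.
T_C = 31 °C → 31 + 273.15 = 304.15 K.
Heat entering the second stage: Q_m = Q_H·(T_m/T_H) = 251 × 469.00/554.15 = 212.4 kJ.
Second-stage efficiency η₂ = 1 − T_C/T_m = 1 − 304.15/469.00 = 0.3515, so W₂ = η₂·Q_m = 74.67 kJ.

W₂ ≈ 74.67 kJ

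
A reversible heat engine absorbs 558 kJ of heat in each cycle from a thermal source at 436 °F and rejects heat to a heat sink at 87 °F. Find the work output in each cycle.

T_H = 436 °F → (436 − 32) × 5/9 = 224.44 °C = 497.59 K.
T_C = 87 °F → (87 − 32) × 5/9 = 30.56 °C = 303.71 K.
Carnot efficiency: η = 1 − T_C/T_H = 1 − 303.71/497.59 = 0.3897.
W = η·Q_H = 0.3897 × 558 = 217 kJ.

W ≈ 217 kJ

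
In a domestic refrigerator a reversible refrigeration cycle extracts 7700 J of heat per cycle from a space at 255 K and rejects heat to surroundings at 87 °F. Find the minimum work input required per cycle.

W_in ≈ 1471 J

T_H = 87 °F → (87 − 32) × 5/9 = 30.56 °C = 303.71 K.
COP_R = T_C/(T_H − T_C) = 255.00/48.71 = 5.2355.
W = Q_C/COP_R = 7700/5.2355 = 1471 J.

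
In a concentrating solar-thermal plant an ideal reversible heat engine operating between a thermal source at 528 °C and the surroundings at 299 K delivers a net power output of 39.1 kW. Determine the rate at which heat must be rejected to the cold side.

T_H = 528 °C → 528 + 273.15 = 801.15 K.
η_rev = 1 − T_C/T_H = 1 − 299.00/801.15 = 0.6268.
Since Q_C/Q_H = T_C/T_H and Q_H = W/η, Q_C = W·T_C/(T_H − T_C) = 39.1 × 299.00/502.15 = 23.3 kW.

Q̇_C ≈ 23.3 kW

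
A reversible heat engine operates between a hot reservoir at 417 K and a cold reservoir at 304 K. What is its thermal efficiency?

Carnot efficiency: η = 1 − T_C/T_H = 1 − 304.00/417.00 = 0.2710.

η ≈ 0.2710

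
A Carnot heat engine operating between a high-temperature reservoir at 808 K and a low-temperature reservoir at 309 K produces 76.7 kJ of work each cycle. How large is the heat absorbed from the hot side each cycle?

The Carnot efficiency is η = 1 − T_C/T_H = 1 − 309.00/808.00 = 0.6176.
Q_H = W/η = 76.7/0.6176 = 124 kJ.

Q_H ≈ 124 kJ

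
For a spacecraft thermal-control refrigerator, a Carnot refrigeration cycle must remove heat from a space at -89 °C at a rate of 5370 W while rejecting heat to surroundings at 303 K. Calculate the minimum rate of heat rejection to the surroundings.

Q̇_H ≈ 8840 W

T_C = -89 °C → -89 + 273.15 = 184.15 K.
For a reversible cycle Q_H/Q_C = T_H/T_C, so Q_H = Q_C·T_H/T_C = 5370 × 303.00/184.15 = 8840 W.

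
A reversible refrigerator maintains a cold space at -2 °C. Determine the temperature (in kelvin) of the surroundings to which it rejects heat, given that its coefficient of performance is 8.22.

T_C = -2 °C → -2 + 273.15 = 271.15 K.
COP_R = T_C/(T_H − T_C) ⇒ T_H = T_C·(1 + 1/COP_R) = 271.15 × (1 + 1/8.22) = 304 K.

T_H ≈ 304 K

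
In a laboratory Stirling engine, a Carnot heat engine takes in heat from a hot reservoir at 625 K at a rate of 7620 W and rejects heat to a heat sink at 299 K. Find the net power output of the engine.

η_rev = 1 − T_C/T_H = 1 − 299.00/625.00 = 0.5216.
W = η·Q_H = 0.5216 × 7620 = 3970 W.

Ẇ ≈ 3970 W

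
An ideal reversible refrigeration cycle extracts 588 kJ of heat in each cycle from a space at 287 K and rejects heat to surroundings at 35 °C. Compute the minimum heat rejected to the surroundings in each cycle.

T_H = 35 °C → 35 + 273.15 = 308.15 K.
For a reversible cycle Q_H/Q_C = T_H/T_C, so Q_H = Q_C·T_H/T_C = 588 × 308.15/287.00 = 631 kJ.

Q_H ≈ 631 kJ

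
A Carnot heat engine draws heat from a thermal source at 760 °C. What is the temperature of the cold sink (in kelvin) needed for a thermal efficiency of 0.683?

T_H = 760 °C → 760 + 273.15 = 1033.15 K.
From η = 1 − T_C/T_H, T_C = T_H·(1 − η) = 1033.15 × (1 − 0.683) = 327.5 K.

T_C ≈ 327.5 K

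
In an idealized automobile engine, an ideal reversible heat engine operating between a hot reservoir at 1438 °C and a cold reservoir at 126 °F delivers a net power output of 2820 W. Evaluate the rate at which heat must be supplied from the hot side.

T_H = 1438 °C → 1438 + 273.15 = 1711.15 K.
T_C = 126 °F → (126 − 32) × 5/9 = 52.22 °C = 325.37 K.
Carnot efficiency: η = 1 − T_C/T_H = 1 − 325.37/1711.15 = 0.8099.
Q_H = W/η = 2820/0.8099 = 3480 W.

Q̇_H ≈ 3480 W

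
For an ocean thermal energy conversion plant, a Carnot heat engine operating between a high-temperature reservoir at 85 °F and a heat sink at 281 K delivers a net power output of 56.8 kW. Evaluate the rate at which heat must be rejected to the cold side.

T_H = 85 °F → (85 − 32) × 5/9 = 29.44 °C = 302.59 K.
η_rev = 1 − T_C/T_H = 1 − 281.00/302.59 = 0.0714.
Since Q_C/Q_H = T_C/T_H and Q_H = W/η, Q_C = W·T_C/(T_H − T_C) = 56.8 × 281.00/21.59 = 739.1 kW.

Q̇_C ≈ 739.1 kW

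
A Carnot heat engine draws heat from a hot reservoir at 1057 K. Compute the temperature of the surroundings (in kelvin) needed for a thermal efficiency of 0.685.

From η = 1 − T_C/T_H, T_C = T_H·(1 − η) = 1057.00 × (1 − 0.685) = 333.0 K.

T_C ≈ 333.0 K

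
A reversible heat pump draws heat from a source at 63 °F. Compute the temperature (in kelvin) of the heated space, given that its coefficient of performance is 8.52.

T_C = 63 °F → (63 − 32) × 5/9 = 17.22 °C = 290.37 K.
COP_HP = T_H/(T_H − T_C) ⇒ T_H = T_C·COP_HP/(COP_HP − 1) = 290.37 × 8.52/(8.52 − 1) = 329 K.

T_H ≈ 329 K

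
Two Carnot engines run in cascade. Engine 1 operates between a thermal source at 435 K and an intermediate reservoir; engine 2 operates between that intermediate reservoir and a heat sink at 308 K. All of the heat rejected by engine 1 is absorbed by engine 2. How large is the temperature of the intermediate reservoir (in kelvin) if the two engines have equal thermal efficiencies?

T_m ≈ 366 K

Equal efficiencies require 1 − T_m/T_H = 1 − T_C/T_m, i.e. T_m/T_H = T_C/T_m, so T_m = √(T_H·T_C) = √(435.00 × 308.00) = 366 K.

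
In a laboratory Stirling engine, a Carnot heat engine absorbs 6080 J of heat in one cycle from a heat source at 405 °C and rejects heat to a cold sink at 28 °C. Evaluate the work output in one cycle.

W ≈ 3380 J

T_H = 405 °C → 405 + 273.15 = 678.15 K.
T_C = 28 °C → 28 + 273.15 = 301.15 K.
Since the cycle is reversible, η = 1 − T_C/T_H = 1 − 301.15/678.15 = 0.5559.
W = η·Q_H = 0.5559 × 6080 = 3380 J.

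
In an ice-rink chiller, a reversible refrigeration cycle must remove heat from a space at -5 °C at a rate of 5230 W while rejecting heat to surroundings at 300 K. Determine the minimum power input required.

Ẇ_in ≈ 621 W

T_C = -5 °C → -5 + 273.15 = 268.15 K.
Carnot COP: COP_R = T_C/(T_H − T_C) = 268.15/31.85 = 8.4192.
W = Q_C/COP_R = 5230/8.4192 = 621 W.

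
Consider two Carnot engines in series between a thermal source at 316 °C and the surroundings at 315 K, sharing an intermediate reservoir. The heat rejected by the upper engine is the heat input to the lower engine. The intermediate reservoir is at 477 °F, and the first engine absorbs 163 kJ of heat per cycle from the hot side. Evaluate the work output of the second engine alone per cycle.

W₂ ≈ 56.8 kJ

T_H = 316 °C → 316 + 273.15 = 589.15 K.
T_m = 477 °F → (477 − 32) × 5/9 = 247.22 °C = 520.37 K.
Heat entering the second stage: Q_m = Q_H·(T_m/T_H) = 163 × 520.37/589.15 = 144 kJ.
Second-stage efficiency η₂ = 1 − T_C/T_m = 1 − 315.00/520.37 = 0.3947, so W₂ = η₂·Q_m = 56.8 kJ.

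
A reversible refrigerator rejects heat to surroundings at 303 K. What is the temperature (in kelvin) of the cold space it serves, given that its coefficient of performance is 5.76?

COP_R = T_C/(T_H − T_C) ⇒ T_C = T_H·COP_R/(1 + COP_R) = 303.00 × 5.76/(1 + 5.76) = 258 K.

T_C ≈ 258 K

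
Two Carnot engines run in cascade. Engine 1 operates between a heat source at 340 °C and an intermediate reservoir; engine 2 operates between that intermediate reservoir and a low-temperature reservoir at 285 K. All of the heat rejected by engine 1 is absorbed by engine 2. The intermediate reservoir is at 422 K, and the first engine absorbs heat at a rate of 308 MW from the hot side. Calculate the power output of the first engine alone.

Ẇ₁ ≈ 96.0 MW

T_H = 340 °C → 340 + 273.15 = 613.15 K.
First-stage efficiency η₁ = 1 − T_m/T_H = 1 − 422.00/613.15 = 0.3118.
W₁ = η₁·Q_H = 0.3118 × 308 = 96.0 MW.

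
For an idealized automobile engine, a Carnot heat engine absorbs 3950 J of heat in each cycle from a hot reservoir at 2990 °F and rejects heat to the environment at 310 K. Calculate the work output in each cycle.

T_H = 2990 °F → (2990 − 32) × 5/9 = 1643.33 °C = 1916.48 K.
Carnot efficiency: η = 1 − T_C/T_H = 1 − 310.00/1916.48 = 0.8382.
W = η·Q_H = 0.8382 × 3950 = 3311 J.

W ≈ 3311 J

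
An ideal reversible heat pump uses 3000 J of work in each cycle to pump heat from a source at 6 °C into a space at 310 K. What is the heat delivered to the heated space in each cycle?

Q_H ≈ 30100 J

T_C = 6 °C → 6 + 273.15 = 279.15 K.
Reversible heating COP: COP_HP = T_H/(T_H − T_C) = 310.00/30.85 = 10.0486.
Q_H = COP_HP · W = 10.0486 × 3000 = 30100 J.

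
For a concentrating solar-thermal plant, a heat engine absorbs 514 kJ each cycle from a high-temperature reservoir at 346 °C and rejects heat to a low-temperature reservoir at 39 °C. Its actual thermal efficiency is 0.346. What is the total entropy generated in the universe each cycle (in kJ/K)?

T_H = 346 °C → 346 + 273.15 = 619.15 K.
T_C = 39 °C → 39 + 273.15 = 312.15 K.
W = η·Q_H = 0.346 × 514 = 177.8 kJ, so Q_C = Q_H − W = 336.2 kJ.
Reservoir entropy changes: ΔS_H = −Q_H/T_H = −514/619.15 = -0.8302 kJ/K and ΔS_C = +Q_C/T_C = 336.2/312.15 = 1.077 kJ/K.
ΔS_univ = −Q_H/T_H + Q_C/T_C = 0.2467 kJ/K (> 0, since η = 0.346 < η_Carnot = 0.496).

ΔS_univ ≈ 0.2467 kJ/K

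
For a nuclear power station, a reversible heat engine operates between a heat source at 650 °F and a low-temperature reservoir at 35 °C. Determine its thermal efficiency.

η ≈ 0.5001

T_H = 650 °F → (650 − 32) × 5/9 = 343.33 °C = 616.48 K.
T_C = 35 °C → 35 + 273.15 = 308.15 K.
Carnot efficiency: η = 1 − T_C/T_H = 1 − 308.15/616.48 = 0.5001.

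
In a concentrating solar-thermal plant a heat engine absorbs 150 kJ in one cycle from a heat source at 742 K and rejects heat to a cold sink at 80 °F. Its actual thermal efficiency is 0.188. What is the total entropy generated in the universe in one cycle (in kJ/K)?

T_C = 80 °F → (80 − 32) × 5/9 = 26.67 °C = 299.82 K.
W = η·Q_H = 0.188 × 150 = 28.20 kJ, so Q_C = Q_H − W = 121.8 kJ.
Entropy balance on the reservoirs: −Q_H/T_H = -0.2022 kJ/K, +Q_C/T_C = 0.4062 kJ/K.
ΔS_univ = −Q_H/T_H + Q_C/T_C = 0.2041 kJ/K (> 0, since η = 0.188 < η_Carnot = 0.596).

ΔS_univ ≈ 0.2041 kJ/K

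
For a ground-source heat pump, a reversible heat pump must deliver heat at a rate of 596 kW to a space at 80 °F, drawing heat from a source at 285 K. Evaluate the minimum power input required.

Ẇ_in ≈ 29.5 kW

T_H = 80 °F → (80 − 32) × 5/9 = 26.67 °C = 299.82 K.
The Carnot heat-pump COP is COP_HP = T_H/(T_H − T_C) = 299.82/14.82 = 20.2351.
W = Q_H/COP_HP = 596/20.2351 = 29.5 kW.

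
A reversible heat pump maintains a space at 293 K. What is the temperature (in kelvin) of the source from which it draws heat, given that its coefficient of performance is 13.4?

T_C ≈ 271.1 K

COP_HP = T_H/(T_H − T_C) ⇒ T_C = T_H·(COP_HP − 1)/COP_HP = 293.00 × (13.4 − 1)/13.4 = 271.1 K.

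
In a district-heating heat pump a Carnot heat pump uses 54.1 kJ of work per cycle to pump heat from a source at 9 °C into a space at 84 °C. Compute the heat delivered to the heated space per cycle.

Q_H ≈ 258 kJ

T_H = 84 °C → 84 + 273.15 = 357.15 K.
T_C = 9 °C → 9 + 273.15 = 282.15 K.
For a reversible heat pump, COP_HP = T_H/(T_H − T_C) = 357.15/75.00 = 4.7620.
Q_H = COP_HP · W = 4.7620 × 54.1 = 258 kJ.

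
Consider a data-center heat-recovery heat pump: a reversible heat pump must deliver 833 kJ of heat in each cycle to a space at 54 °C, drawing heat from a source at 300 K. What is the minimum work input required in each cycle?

W_in ≈ 69.1 kJ

T_H = 54 °C → 54 + 273.15 = 327.15 K.
For a reversible heat pump, COP_HP = T_H/(T_H − T_C) = 327.15/27.15 = 12.0497.
W = Q_H/COP_HP = 833/12.0497 = 69.1 kJ.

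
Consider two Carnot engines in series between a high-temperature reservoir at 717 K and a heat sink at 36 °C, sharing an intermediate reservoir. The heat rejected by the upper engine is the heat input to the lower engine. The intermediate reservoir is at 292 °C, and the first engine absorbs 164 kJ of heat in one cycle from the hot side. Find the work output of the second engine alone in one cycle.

T_C = 36 °C → 36 + 273.15 = 309.15 K.
T_m = 292 °C → 292 + 273.15 = 565.15 K.
Heat entering the second stage: Q_m = Q_H·(T_m/T_H) = 164 × 565.15/717.00 = 129.3 kJ.
Second-stage efficiency η₂ = 1 − T_C/T_m = 1 − 309.15/565.15 = 0.4530, so W₂ = η₂·Q_m = 58.56 kJ.

W₂ ≈ 58.56 kJ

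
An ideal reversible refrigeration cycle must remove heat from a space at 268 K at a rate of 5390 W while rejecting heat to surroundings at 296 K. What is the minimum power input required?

COP_R = T_C/(T_H − T_C) = 268.00/28.00 = 9.5714.
W = Q_C/COP_R = 5390/9.5714 = 563 W.

Ẇ_in ≈ 563 W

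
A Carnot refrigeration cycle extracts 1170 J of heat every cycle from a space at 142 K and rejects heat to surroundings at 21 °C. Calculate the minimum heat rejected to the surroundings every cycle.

T_H = 21 °C → 21 + 273.15 = 294.15 K.
For a reversible cycle Q_H/Q_C = T_H/T_C, so Q_H = Q_C·T_H/T_C = 1170 × 294.15/142.00 = 2420 J.

Q_H ≈ 2420 J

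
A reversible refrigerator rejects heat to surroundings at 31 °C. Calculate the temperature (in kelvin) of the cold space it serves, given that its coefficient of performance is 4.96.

T_H = 31 °C → 31 + 273.15 = 304.15 K.
COP_R = T_C/(T_H − T_C) ⇒ T_C = T_H·COP_R/(1 + COP_R) = 304.15 × 4.96/(1 + 4.96) = 253.1 K.

T_C ≈ 253.1 K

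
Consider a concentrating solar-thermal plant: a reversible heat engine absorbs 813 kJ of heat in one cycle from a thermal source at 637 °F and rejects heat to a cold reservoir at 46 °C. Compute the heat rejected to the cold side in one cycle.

Q_C ≈ 426 kJ

T_H = 637 °F → (637 − 32) × 5/9 = 336.11 °C = 609.26 K.
T_C = 46 °C → 46 + 273.15 = 319.15 K.
For a reversible engine, η = 1 − T_C/T_H = 1 − 319.15/609.26 = 0.4762.
For a reversible cycle Q_C/Q_H = T_C/T_H, so Q_C = 813 × 319.15/609.26 = 426 kJ.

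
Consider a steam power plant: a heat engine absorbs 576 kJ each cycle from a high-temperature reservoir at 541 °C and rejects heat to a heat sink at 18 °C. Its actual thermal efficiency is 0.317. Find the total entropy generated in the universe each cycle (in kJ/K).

ΔS_univ ≈ 0.6437 kJ/K

T_H = 541 °C → 541 + 273.15 = 814.15 K.
T_C = 18 °C → 18 + 273.15 = 291.15 K.
W = η·Q_H = 0.317 × 576 = 182.6 kJ, so Q_C = Q_H − W = 393.4 kJ.
Entropy balance on the reservoirs: −Q_H/T_H = -0.7075 kJ/K, +Q_C/T_C = 1.351 kJ/K.
ΔS_univ = −Q_H/T_H + Q_C/T_C = 0.6437 kJ/K (> 0, since η = 0.317 < η_Carnot = 0.642).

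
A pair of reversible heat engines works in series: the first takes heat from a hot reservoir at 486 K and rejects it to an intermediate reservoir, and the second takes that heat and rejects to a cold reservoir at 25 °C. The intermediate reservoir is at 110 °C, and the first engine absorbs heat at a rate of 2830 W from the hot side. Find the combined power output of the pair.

T_C = 25 °C → 25 + 273.15 = 298.15 K.
Two reversible stages in series are equivalent to a single Carnot engine between T_H and T_C, so η_total = 1 − T_C/T_H = 1 − 298.15/486.00 = 0.3865.
W_total = η_total · Q_H = 0.3865 × 2830 = 1090 W.

Ẇ_total ≈ 1090 W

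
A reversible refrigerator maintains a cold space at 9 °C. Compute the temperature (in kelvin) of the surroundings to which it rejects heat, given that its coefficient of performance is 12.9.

T_H ≈ 304 K

T_C = 9 °C → 9 + 273.15 = 282.15 K.
COP_R = T_C/(T_H − T_C) ⇒ T_H = T_C·(1 + 1/COP_R) = 282.15 × (1 + 1/12.9) = 304 K.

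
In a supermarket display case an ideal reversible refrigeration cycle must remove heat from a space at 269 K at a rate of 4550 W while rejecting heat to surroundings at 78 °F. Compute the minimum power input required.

Ẇ_in ≈ 502 W

T_H = 78 °F → (78 − 32) × 5/9 = 25.56 °C = 298.71 K.
Carnot COP: COP_R = T_C/(T_H − T_C) = 269.00/29.71 = 9.0555.
W = Q_C/COP_R = 4550/9.0555 = 502 W.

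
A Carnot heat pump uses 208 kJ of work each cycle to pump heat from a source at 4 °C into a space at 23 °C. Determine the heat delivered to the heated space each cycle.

Q_H ≈ 3240 kJ

T_H = 23 °C → 23 + 273.15 = 296.15 K.
T_C = 4 °C → 4 + 273.15 = 277.15 K.
The Carnot heat-pump COP is COP_HP = T_H/(T_H − T_C) = 296.15/19.00 = 15.5868.
Q_H = COP_HP · W = 15.5868 × 208 = 3240 kJ.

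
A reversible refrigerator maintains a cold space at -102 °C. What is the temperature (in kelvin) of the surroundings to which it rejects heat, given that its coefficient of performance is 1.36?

T_C = -102 °C → -102 + 273.15 = 171.15 K.
COP_R = T_C/(T_H − T_C) ⇒ T_H = T_C·(1 + 1/COP_R) = 171.15 × (1 + 1/1.36) = 297 K.

T_H ≈ 297 K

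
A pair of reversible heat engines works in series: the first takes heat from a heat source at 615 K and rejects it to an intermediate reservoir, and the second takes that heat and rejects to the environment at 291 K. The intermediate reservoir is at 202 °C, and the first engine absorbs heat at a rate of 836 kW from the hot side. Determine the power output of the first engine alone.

Ẇ₁ ≈ 190 kW

T_m = 202 °C → 202 + 273.15 = 475.15 K.
First-stage efficiency η₁ = 1 − T_m/T_H = 1 − 475.15/615.00 = 0.2274.
W₁ = η₁·Q_H = 0.2274 × 836 = 190 kW.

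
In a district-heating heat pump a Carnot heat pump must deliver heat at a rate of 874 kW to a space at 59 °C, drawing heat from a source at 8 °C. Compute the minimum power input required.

Ẇ_in ≈ 134 kW

T_H = 59 °C → 59 + 273.15 = 332.15 K.
T_C = 8 °C → 8 + 273.15 = 281.15 K.
The Carnot heat-pump COP is COP_HP = T_H/(T_H − T_C) = 332.15/51.00 = 6.5127.
W = Q_H/COP_HP = 874/6.5127 = 134 kW.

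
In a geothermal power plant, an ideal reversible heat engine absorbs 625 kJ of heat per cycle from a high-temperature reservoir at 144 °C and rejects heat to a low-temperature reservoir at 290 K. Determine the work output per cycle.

T_H = 144 °C → 144 + 273.15 = 417.15 K.
For a reversible engine, η = 1 − T_C/T_H = 1 − 290.00/417.15 = 0.3048.
W = η·Q_H = 0.3048 × 625 = 190.5 kJ.

W ≈ 190.5 kJ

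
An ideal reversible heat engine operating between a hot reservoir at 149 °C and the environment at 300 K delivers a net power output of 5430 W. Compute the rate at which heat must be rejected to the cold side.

T_H = 149 °C → 149 + 273.15 = 422.15 K.
Since the cycle is reversible, η = 1 − T_C/T_H = 1 − 300.00/422.15 = 0.2894.
Since Q_C/Q_H = T_C/T_H and Q_H = W/η, Q_C = W·T_C/(T_H − T_C) = 5430 × 300.00/122.15 = 13300 W.

Q̇_C ≈ 13300 W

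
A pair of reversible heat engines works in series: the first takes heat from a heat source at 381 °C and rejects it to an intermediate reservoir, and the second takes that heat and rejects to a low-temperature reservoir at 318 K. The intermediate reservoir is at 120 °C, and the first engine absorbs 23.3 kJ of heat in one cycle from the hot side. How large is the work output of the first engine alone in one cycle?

W₁ ≈ 9.30 kJ

T_H = 381 °C → 381 + 273.15 = 654.15 K.
T_m = 120 °C → 120 + 273.15 = 393.15 K.
First-stage efficiency η₁ = 1 − T_m/T_H = 1 − 393.15/654.15 = 0.3990.
W₁ = η₁·Q_H = 0.3990 × 23.3 = 9.30 kJ.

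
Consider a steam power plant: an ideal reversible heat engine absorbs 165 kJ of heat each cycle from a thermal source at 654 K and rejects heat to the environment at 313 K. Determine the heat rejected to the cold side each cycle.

The Carnot efficiency is η = 1 − T_C/T_H = 1 − 313.00/654.00 = 0.5214.
For a reversible cycle Q_C/Q_H = T_C/T_H, so Q_C = 165 × 313.00/654.00 = 79.0 kJ.

Q_C ≈ 79.0 kJ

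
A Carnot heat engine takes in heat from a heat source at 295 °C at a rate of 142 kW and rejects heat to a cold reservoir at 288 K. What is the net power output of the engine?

Ẇ ≈ 70.0 kW

T_H = 295 °C → 295 + 273.15 = 568.15 K.
Carnot efficiency: η = 1 − T_C/T_H = 1 − 288.00/568.15 = 0.4931.
W = η·Q_H = 0.4931 × 142 = 70.0 kW.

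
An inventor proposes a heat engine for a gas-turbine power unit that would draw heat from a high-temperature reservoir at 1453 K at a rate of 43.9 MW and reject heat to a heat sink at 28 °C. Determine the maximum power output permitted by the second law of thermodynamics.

T_C = 28 °C → 28 + 273.15 = 301.15 K.
No engine can exceed the Carnot limit: η_max = 1 − T_C/T_H = 1 − 301.15/1453.00 = 0.7927.
W_max = η_max · Q_H = 0.7927 × 43.9 = 34.8 MW.

Ẇ_max ≈ 34.8 MW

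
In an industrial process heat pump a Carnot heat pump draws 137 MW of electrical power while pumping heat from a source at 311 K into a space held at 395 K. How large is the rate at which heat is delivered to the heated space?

Q̇_H ≈ 644 MW

For a reversible heat pump, COP_HP = T_H/(T_H − T_C) = 395.00/84.00 = 4.7024.
Q_H = COP_HP · W = 4.7024 × 137 = 644 MW.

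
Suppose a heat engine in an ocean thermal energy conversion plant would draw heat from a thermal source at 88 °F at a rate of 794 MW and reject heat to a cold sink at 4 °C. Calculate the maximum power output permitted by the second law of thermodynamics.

Ẇ_max ≈ 70.75 MW

T_H = 88 °F → (88 − 32) × 5/9 = 31.11 °C = 304.26 K.
T_C = 4 °C → 4 + 273.15 = 277.15 K.
The upper bound on efficiency is η_max = 1 − T_C/T_H = 1 − 277.15/304.26 = 0.0891.
W_max = η_max · Q_H = 0.0891 × 794 = 70.75 MW.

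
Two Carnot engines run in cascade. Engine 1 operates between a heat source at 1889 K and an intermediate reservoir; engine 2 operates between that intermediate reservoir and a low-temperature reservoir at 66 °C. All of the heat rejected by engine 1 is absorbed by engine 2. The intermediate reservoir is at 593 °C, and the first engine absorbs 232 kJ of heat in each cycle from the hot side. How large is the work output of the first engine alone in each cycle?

W₁ ≈ 126 kJ

T_C = 66 °C → 66 + 273.15 = 339.15 K.
T_m = 593 °C → 593 + 273.15 = 866.15 K.
First-stage efficiency η₁ = 1 − T_m/T_H = 1 − 866.15/1889.00 = 0.5415.
W₁ = η₁·Q_H = 0.5415 × 232 = 126 kJ.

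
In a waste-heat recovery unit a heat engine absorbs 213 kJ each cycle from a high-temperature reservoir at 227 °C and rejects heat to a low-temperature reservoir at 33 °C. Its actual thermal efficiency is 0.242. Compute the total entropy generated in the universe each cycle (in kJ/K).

ΔS_univ ≈ 0.101 kJ/K

T_H = 227 °C → 227 + 273.15 = 500.15 K.
T_C = 33 °C → 33 + 273.15 = 306.15 K.
W = η·Q_H = 0.242 × 213 = 51.55 kJ, so Q_C = Q_H − W = 161.5 kJ.
The hot reservoir loses entropy Q_H/T_H = 213/500.15 = 0.4259 kJ/K; the cold reservoir gains Q_C/T_C = 161.5/306.15 = 0.5274 kJ/K.
ΔS_univ = −Q_H/T_H + Q_C/T_C = 0.101 kJ/K (> 0, since η = 0.242 < η_Carnot = 0.388).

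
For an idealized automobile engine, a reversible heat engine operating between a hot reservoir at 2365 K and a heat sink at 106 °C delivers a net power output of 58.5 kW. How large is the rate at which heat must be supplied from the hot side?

Q̇_H ≈ 69.67 kW

T_C = 106 °C → 106 + 273.15 = 379.15 K.
The Carnot efficiency is η = 1 − T_C/T_H = 1 − 379.15/2365.00 = 0.8397.
Q_H = W/η = 58.5/0.8397 = 69.67 kW.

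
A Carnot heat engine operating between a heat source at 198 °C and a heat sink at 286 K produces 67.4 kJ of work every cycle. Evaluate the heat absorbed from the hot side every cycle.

T_H = 198 °C → 198 + 273.15 = 471.15 K.
Since the cycle is reversible, η = 1 − T_C/T_H = 1 − 286.00/471.15 = 0.3930.
Q_H = W/η = 67.4/0.3930 = 172 kJ.

Q_H ≈ 172 kJ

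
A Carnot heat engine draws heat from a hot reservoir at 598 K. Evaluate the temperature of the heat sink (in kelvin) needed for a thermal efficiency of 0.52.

From η = 1 − T_C/T_H, T_C = T_H·(1 − η) = 598.00 × (1 − 0.52) = 287.0 K.

T_C ≈ 287.0 K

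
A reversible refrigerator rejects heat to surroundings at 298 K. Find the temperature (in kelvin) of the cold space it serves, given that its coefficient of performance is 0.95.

T_C ≈ 145 K

COP_R = T_C/(T_H − T_C) ⇒ T_C = T_H·COP_R/(1 + COP_R) = 298.00 × 0.95/(1 + 0.95) = 145 K.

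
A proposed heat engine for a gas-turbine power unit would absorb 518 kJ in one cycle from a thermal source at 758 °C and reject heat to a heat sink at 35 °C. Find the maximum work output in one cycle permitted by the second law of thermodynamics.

T_H = 758 °C → 758 + 273.15 = 1031.15 K.
T_C = 35 °C → 35 + 273.15 = 308.15 K.
The upper bound on efficiency is η_max = 1 − T_C/T_H = 1 − 308.15/1031.15 = 0.7012.
W_max = η_max · Q_H = 0.7012 × 518 = 363.2 kJ.

W_max ≈ 363.2 kJ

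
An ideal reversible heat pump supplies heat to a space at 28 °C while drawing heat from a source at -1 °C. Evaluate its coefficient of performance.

T_H = 28 °C → 28 + 273.15 = 301.15 K.
T_C = -1 °C → -1 + 273.15 = 272.15 K.
COP_HP = T_H/(T_H − T_C) = 301.15/(301.15 − 272.15) = 10.38.

COP_HP ≈ 10.38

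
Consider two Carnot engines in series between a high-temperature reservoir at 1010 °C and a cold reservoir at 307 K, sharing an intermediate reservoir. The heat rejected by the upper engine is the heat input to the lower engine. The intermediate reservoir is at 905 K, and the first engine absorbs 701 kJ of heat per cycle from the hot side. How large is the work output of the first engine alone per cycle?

T_H = 1010 °C → 1010 + 273.15 = 1283.15 K.
First-stage efficiency η₁ = 1 − T_m/T_H = 1 − 905.00/1283.15 = 0.2947.
W₁ = η₁·Q_H = 0.2947 × 701 = 206.6 kJ.

W₁ ≈ 206.6 kJ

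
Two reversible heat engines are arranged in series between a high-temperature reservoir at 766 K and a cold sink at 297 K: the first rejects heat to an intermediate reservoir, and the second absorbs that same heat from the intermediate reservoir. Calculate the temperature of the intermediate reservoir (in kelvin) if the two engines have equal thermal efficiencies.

Equal efficiencies require 1 − T_m/T_H = 1 − T_C/T_m, i.e. T_m/T_H = T_C/T_m, so T_m = √(T_H·T_C) = √(766.00 × 297.00) = 477 K.

T_m ≈ 477 K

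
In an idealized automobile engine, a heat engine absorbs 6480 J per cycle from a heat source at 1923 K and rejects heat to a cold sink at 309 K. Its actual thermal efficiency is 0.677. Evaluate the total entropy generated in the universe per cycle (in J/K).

ΔS_univ ≈ 3.40 J/K

W = η·Q_H = 0.677 × 6480 = 4387 J, so Q_C = Q_H − W = 2093 J.
Entropy balance on the reservoirs: −Q_H/T_H = -3.370 J/K, +Q_C/T_C = 6.774 J/K.
ΔS_univ = −Q_H/T_H + Q_C/T_C = 3.40 J/K (> 0, since η = 0.677 < η_Carnot = 0.839).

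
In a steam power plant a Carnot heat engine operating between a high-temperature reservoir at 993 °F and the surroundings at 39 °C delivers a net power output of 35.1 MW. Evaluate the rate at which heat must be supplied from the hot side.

T_H = 993 °F → (993 − 32) × 5/9 = 533.89 °C = 807.04 K.
T_C = 39 °C → 39 + 273.15 = 312.15 K.
Carnot efficiency: η = 1 − T_C/T_H = 1 − 312.15/807.04 = 0.6132.
Q_H = W/η = 35.1/0.6132 = 57.24 MW.

Q̇_H ≈ 57.24 MW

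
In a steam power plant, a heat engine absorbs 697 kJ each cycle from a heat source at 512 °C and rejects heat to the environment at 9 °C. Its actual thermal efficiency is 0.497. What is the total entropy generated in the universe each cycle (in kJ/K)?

ΔS_univ ≈ 0.355 kJ/K

T_H = 512 °C → 512 + 273.15 = 785.15 K.
T_C = 9 °C → 9 + 273.15 = 282.15 K.
W = η·Q_H = 0.497 × 697 = 346.4 kJ, so Q_C = Q_H − W = 350.6 kJ.
The hot reservoir loses entropy Q_H/T_H = 697/785.15 = 0.8877 kJ/K; the cold reservoir gains Q_C/T_C = 350.6/282.15 = 1.243 kJ/K.
ΔS_univ = −Q_H/T_H + Q_C/T_C = 0.355 kJ/K (> 0, since η = 0.497 < η_Carnot = 0.641).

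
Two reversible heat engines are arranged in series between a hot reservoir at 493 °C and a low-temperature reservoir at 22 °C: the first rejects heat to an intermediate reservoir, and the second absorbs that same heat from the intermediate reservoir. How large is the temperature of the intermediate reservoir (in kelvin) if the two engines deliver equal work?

T_m ≈ 531 K

T_H = 493 °C → 493 + 273.15 = 766.15 K.
T_C = 22 °C → 22 + 273.15 = 295.15 K.
For reversible stages Q_m = Q_H·(T_m/T_H). Setting W₁ = Q_H(1 − T_m/T_H) equal to W₂ = Q_m(1 − T_C/T_m) = Q_H·(T_m − T_C)/T_H gives T_H − T_m = T_m − T_C, so T_m = (T_H + T_C)/2 = (766.15 + 295.15)/2 = 531 K.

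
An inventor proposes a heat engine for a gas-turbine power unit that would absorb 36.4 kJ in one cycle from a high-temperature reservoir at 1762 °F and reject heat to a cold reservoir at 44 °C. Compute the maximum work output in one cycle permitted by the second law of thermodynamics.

W_max ≈ 27.0 kJ

T_H = 1762 °F → (1762 − 32) × 5/9 = 961.11 °C = 1234.26 K.
T_C = 44 °C → 44 + 273.15 = 317.15 K.
The upper bound on efficiency is η_max = 1 − T_C/T_H = 1 − 317.15/1234.26 = 0.7430.
W_max = η_max · Q_H = 0.7430 × 36.4 = 27.0 kJ.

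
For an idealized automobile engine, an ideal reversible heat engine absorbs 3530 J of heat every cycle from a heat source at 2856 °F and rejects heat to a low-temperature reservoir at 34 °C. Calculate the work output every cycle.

W ≈ 2940 J

T_H = 2856 °F → (2856 − 32) × 5/9 = 1568.89 °C = 1842.04 K.
T_C = 34 °C → 34 + 273.15 = 307.15 K.
η_rev = 1 − T_C/T_H = 1 − 307.15/1842.04 = 0.8333.
W = η·Q_H = 0.8333 × 3530 = 2940 J.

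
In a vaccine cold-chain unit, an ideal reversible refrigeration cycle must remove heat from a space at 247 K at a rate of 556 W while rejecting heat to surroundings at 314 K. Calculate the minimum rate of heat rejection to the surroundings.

For a reversible cycle Q_H/Q_C = T_H/T_C, so Q_H = Q_C·T_H/T_C = 556 × 314.00/247.00 = 707 W.

Q̇_H ≈ 707 W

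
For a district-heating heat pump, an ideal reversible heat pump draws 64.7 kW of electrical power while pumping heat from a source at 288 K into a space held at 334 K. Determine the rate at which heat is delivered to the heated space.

Q̇_H ≈ 470 kW

The Carnot heat-pump COP is COP_HP = T_H/(T_H − T_C) = 334.00/46.00 = 7.2609.
Q_H = COP_HP · W = 7.2609 × 64.7 = 470 kW.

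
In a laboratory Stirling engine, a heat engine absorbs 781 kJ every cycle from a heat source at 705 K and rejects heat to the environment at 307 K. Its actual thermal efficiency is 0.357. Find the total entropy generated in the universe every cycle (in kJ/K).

ΔS_univ ≈ 0.528 kJ/K

W = η·Q_H = 0.357 × 781 = 278.8 kJ, so Q_C = Q_H − W = 502.2 kJ.
Reservoir entropy changes: ΔS_H = −Q_H/T_H = −781/705.00 = -1.108 kJ/K and ΔS_C = +Q_C/T_C = 502.2/307.00 = 1.636 kJ/K.
ΔS_univ = −Q_H/T_H + Q_C/T_C = 0.528 kJ/K (> 0, since η = 0.357 < η_Carnot = 0.565).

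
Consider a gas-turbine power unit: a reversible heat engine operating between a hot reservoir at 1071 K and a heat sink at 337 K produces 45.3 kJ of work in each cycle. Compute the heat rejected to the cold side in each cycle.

η_rev = 1 − T_C/T_H = 1 − 337.00/1071.00 = 0.6853.
Since Q_C/Q_H = T_C/T_H and Q_H = W/η, Q_C = W·T_C/(T_H − T_C) = 45.3 × 337.00/734.00 = 20.80 kJ.

Q_C ≈ 20.80 kJ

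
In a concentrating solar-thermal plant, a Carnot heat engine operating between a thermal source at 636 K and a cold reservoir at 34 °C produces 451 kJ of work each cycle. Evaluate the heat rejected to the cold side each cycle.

T_C = 34 °C → 34 + 273.15 = 307.15 K.
Since the cycle is reversible, η = 1 − T_C/T_H = 1 − 307.15/636.00 = 0.5171.
Since Q_C/Q_H = T_C/T_H and Q_H = W/η, Q_C = W·T_C/(T_H − T_C) = 451 × 307.15/328.85 = 421 kJ.

Q_C ≈ 421 kJ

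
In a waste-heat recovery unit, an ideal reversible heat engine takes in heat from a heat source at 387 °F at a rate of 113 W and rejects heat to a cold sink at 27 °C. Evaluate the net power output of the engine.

Ẇ ≈ 40.9 W

T_H = 387 °F → (387 − 32) × 5/9 = 197.22 °C = 470.37 K.
T_C = 27 °C → 27 + 273.15 = 300.15 K.
Since the cycle is reversible, η = 1 − T_C/T_H = 1 − 300.15/470.37 = 0.3619.
W = η·Q_H = 0.3619 × 113 = 40.9 W.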